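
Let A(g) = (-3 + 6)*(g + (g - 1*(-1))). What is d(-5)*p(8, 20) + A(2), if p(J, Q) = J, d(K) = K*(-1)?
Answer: 55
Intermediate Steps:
A(g) = 3 + 6*g (A(g) = 3*(g + (g + 1)) = 3*(g + (1 + g)) = 3*(1 + 2*g) = 3 + 6*g)
d(K) = -K
d(-5)*p(8, 20) + A(2) = -1*(-5)*8 + (3 + 6*2) = 5*8 + (3 + 12) = 40 + 15 = 55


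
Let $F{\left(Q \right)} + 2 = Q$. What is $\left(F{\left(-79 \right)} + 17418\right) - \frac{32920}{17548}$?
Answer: $\frac{76049189}{4387} \approx 17335.0$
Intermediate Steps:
$F{\left(Q \right)} = -2 + Q$
$\left(F{\left(-79 \right)} + 17418\right) - \frac{32920}{17548} = \left(\left(-2 - 79\right) + 17418\right) - \frac{32920}{17548} = \left(-81 + 17418\right) - \frac{8230}{4387} = 17337 - \frac{8230}{4387} = \frac{76049189}{4387}$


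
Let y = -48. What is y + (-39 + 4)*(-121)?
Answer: 4187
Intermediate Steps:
y + (-39 + 4)*(-121) = -48 + (-39 + 4)*(-121) = -48 - 35*(-121) = -48 + 4235 = 4187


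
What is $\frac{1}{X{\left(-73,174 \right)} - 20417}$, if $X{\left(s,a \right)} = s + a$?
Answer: $- \frac{1}{20316} \approx -4.9222 \cdot 10^{-5}$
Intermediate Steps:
$X{\left(s,a \right)} = a + s$
$\frac{1}{X{\left(-73,174 \right)} - 20417} = \frac{1}{\left(174 - 73\right) - 20417} = \frac{1}{101 - 20417} = \frac{1}{-20316} = - \frac{1}{20316}$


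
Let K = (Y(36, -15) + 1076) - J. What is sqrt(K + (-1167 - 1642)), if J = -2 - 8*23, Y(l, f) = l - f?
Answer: 2*I*sqrt(374) ≈ 38.678*I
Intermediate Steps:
J = -186 (J = -2 - 184 = -186)
K = 1313 (K = ((36 - 1*(-15)) + 1076) - 1*(-186) = ((36 + 15) + 1076) + 186 = (51 + 1076) + 186 = 1127 + 186 = 1313)
sqrt(K + (-1167 - 1642)) = sqrt(1313 + (-1167 - 1642)) = sqrt(1313 - 2809) = sqrt(-1496) = 2*I*sqrt(374)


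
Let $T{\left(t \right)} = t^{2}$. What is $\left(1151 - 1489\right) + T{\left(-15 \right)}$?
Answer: $-113$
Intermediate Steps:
$\left(1151 - 1489\right) + T{\left(-15 \right)} = \left(1151 - 1489\right) + \left(-15\right)^{2} = -338 + 225 = -113$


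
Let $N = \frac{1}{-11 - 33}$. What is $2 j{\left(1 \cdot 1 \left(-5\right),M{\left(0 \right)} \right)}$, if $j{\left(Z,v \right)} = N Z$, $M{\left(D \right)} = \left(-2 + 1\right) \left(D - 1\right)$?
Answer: $\frac{5}{22} \approx 0.22727$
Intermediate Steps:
$M{\left(D \right)} = 1 - D$ ($M{\left(D \right)} = - (-1 + D) = 1 - D$)
$N = - \frac{1}{44}$ ($N = \frac{1}{-44} = - \frac{1}{44} \approx -0.022727$)
$j{\left(Z,v \right)} = - \frac{Z}{44}$
$2 j{\left(1 \cdot 1 \left(-5\right),M{\left(0 \right)} \right)} = 2 \left(- \frac{1 \cdot 1 \left(-5\right)}{44}\right) = 2 \left(- \frac{1 \left(-5\right)}{44}\right) = 2 \left(\left(- \frac{1}{44}\right) \left(-5\right)\right) = 2 \cdot \frac{5}{44} = \frac{5}{22}$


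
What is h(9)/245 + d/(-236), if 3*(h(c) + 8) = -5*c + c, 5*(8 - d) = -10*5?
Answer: -913/5782 ≈ -0.15790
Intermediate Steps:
d = 18 (d = 8 - (-2)*5 = 8 - 1/5*(-50) = 8 + 10 = 18)
h(c) = -8 - 4*c/3 (h(c) = -8 + (-5*c + c)/3 = -8 + (-4*c)/3 = -8 - 4*c/3)
h(9)/245 + d/(-236) = (-8 - 4/3*9)/245 + 18/(-236) = (-8 - 12)*(1/245) + 18*(-1/236) = -20*1/245 - 9/118 = -4/49 - 9/118 = -913/5782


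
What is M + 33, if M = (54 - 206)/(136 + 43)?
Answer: 5755/179 ≈ 32.151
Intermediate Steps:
M = -152/179 ≈ -0.84916
M + 33 = -152/179 + 33 = 5755/179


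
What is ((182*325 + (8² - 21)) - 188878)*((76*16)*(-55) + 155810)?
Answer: -11532887050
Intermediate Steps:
((182*325 + (8² - 21)) - 188878)*((76*16)*(-55) + 155810) = ((59150 + (64 - 21)) - 188878)*(1216*(-55) + 155810) = ((59150 + 43) - 188878)*(-66880 + 155810) = (59193 - 188878)*88930 = -129685*88930 = -11532887050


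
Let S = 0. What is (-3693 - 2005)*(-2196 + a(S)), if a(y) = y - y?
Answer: 12512808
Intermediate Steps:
a(y) = 0
(-3693 - 2005)*(-2196 + a(S)) = (-3693 - 2005)*(-2196 + 0) = -5698*(-2196) = 12512808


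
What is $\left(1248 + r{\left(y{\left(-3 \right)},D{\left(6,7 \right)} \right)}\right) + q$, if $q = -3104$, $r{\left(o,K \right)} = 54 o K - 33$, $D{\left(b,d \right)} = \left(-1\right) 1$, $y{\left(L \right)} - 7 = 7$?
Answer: $-2645$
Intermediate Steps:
$y{\left(L \right)} = 14$ ($y{\left(L \right)} = 7 + 7 = 14$)
$D{\left(b,d \right)} = -1$
$r{\left(o,K \right)} = -33 + 54 K o$ ($r{\left(o,K \right)} = 54 K o - 33 = -33 + 54 K o$)
$\left(1248 + r{\left(y{\left(-3 \right)},D{\left(6,7 \right)} \right)}\right) + q = \left(1248 + \left(-33 + 54 \left(-1\right) 14\right)\right) - 3104 = \left(1248 - 789\right) - 3104 = 459 - 3104 = -2645$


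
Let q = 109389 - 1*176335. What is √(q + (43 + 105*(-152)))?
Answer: 9*I*√1023 ≈ 287.86*I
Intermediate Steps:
q = -66946 (q = 109389 - 176335 = -66946)
√(q + (43 + 105*(-152))) = √(-66946 + (43 + 105*(-152))) = √(-66946 + (43 - 15960)) = √(-66946 - 15917) = √(-82863) = 9*I*√1023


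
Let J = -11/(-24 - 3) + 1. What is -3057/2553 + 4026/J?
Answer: 46233340/16169 ≈ 2859.4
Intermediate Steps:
J = 38/27 (J = -11/(-27) + 1 = -1/27*(-11) + 1 = 11/27 + 1 = 38/27 ≈ 1.4074)
-3057/2553 + 4026/J = -3057/2553 + 4026/(38/27) = -3057*1/2553 + 4026*(27/38) = -1019/851 + 54351/19 = 46233340/16169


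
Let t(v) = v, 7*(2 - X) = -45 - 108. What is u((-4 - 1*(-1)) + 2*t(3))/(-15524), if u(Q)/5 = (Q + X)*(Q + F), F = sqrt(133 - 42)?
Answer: -705/27167 - 235*sqrt(91)/27167 ≈ -0.10847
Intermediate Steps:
X = 167/7 (X = 2 - (-45 - 108)/7 = 2 - 1/7*(-153) = 2 + 153/7 = 167/7 ≈ 23.857)
F = sqrt(91) ≈ 9.5394
u(Q) = 5*(167/7 + Q)*(Q + sqrt(91)) (u(Q) = 5*((Q + 167/7)*(Q + sqrt(91))) = 5*((167/7 + Q)*(Q + sqrt(91))) = 5*(167/7 + Q)*(Q + sqrt(91)))
u((-4 - 1*(-1)) + 2*t(3))/(-15524) = (5*((-4 - 1*(-1)) + 2*3)**2 + 835*((-4 - 1*(-1)) + 2*3)/7 + 835*sqrt(91)/7 + 5*((-4 - 1*(-1)) + 2*3)*sqrt(91))/(-15524) = (5*((-4 + 1) + 6)**2 + 835*((-4 + 1) + 6)/7 + 835*sqrt(91)/7 + 5*((-4 + 1) + 6)*sqrt(91))*(-1/15524) = (5*(-3 + 6)**2 + 835*(-3 + 6)/7 + 835*sqrt(91)/7 + 5*(-3 + 6)*sqrt(91))*(-1/15524) = (5*3**2 + (835/7)*3 + 835*sqrt(91)/7 + 5*3*sqrt(91))*(-1/15524) = (5*9 + 2505/7 + 835*sqrt(91)/7 + 15*sqrt(91))*(-1/15524) = (45 + 2505/7 + 835*sqrt(91)/7 + 15*sqrt(91))*(-1/15524) = (2820/7 + 940*sqrt(91)/7)*(-1/15524) = -705/27167 - 235*sqrt(91)/27167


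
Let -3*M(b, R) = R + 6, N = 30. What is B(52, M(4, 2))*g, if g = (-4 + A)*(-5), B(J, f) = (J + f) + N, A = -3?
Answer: 8330/3 ≈ 2776.7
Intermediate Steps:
M(b, R) = -2 - R/3 (M(b, R) = -(R + 6)/3 = -(6 + R)/3 = -2 - R/3)
B(J, f) = 30 + J + f (B(J, f) = (J + f) + 30 = 30 + J + f)
g = 35 (g = (-4 - 3)*(-5) = -7*(-5) = 35)
B(52, M(4, 2))*g = (30 + 52 + (-2 - 1/3*2))*35 = (30 + 52 + (-2 - 2/3))*35 = (30 + 52 - 8/3)*35 = (238/3)*35 = 8330/3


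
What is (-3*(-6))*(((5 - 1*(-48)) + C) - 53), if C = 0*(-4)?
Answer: 0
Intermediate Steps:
C = 0
(-3*(-6))*(((5 - 1*(-48)) + C) - 53) = (-3*(-6))*(((5 - 1*(-48)) + 0) - 53) = 18*(((5 + 48) + 0) - 53) = 18*((53 + 0) - 53) = 18*(53 - 53) = 18*0 = 0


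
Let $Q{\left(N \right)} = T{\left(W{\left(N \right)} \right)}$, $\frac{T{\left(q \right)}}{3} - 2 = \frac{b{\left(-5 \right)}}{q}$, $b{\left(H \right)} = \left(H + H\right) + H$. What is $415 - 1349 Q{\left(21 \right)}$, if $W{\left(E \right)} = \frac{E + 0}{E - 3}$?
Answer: $\frac{310477}{7} \approx 44354.0$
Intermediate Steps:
$W{\left(E \right)} = \frac{E}{-3 + E}$
$b{\left(H \right)} = 3 H$ ($b{\left(H \right)} = 2 H + H = 3 H$)
$T{\left(q \right)} = 6 - \frac{45}{q}$ ($T{\left(q \right)} = 6 + 3 \frac{3 \left(-5\right)}{q} = 6 + 3 \left(- \frac{15}{q}\right) = 6 - \frac{45}{q}$)
$Q{\left(N \right)} = 6 - \frac{45 \left(-3 + N\right)}{N}$ ($Q{\left(N \right)} = 6 - \frac{45}{N \frac{1}{-3 + N}} = 6 - 45 \frac{-3 + N}{N} = 6 - \frac{45 \left(-3 + N\right)}{N}$)
$415 - 1349 Q{\left(21 \right)} = 415 - 1349 \left(-39 + \frac{135}{21}\right) = 415 - 1349 \left(-39 + 135 \cdot \frac{1}{21}\right) = 415 - 1349 \left(-39 + \frac{45}{7}\right) = 415 - - \frac{307572}{7} = 415 + \frac{307572}{7} = \frac{310477}{7}$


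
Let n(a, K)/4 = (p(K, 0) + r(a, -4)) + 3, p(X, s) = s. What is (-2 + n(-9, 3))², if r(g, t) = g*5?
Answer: 28900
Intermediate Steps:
r(g, t) = 5*g
n(a, K) = 12 + 20*a (n(a, K) = 4*((0 + 5*a) + 3) = 4*(5*a + 3) = 4*(3 + 5*a) = 12 + 20*a)
(-2 + n(-9, 3))² = (-2 + (12 + 20*(-9)))² = (-2 + (12 - 180))² = (-2 - 168)² = (-170)² = 28900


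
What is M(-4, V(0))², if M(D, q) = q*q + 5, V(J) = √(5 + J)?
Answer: 100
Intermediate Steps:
M(D, q) = 5 + q² (M(D, q) = q² + 5 = 5 + q²)
M(-4, V(0))² = (5 + (√(5 + 0))²)² = (5 + (√5)²)² = (5 + 5)² = 10² = 100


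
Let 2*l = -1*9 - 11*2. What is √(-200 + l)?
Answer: I*√862/2 ≈ 14.68*I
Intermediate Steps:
l = -31/2 (l = (-1*9 - 11*2)/2 = (-9 - 22)/2 = (½)*(-31) = -31/2 ≈ -15.500)
√(-200 + l) = √(-200 - 31/2) = √(-431/2) = I*√862/2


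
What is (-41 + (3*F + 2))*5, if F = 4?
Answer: -135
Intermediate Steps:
(-41 + (3*F + 2))*5 = (-41 + (3*4 + 2))*5 = (-41 + (12 + 2))*5 = (-41 + 14)*5 = -27*5 = -135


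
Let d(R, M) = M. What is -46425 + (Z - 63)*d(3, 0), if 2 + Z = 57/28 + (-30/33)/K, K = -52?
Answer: -46425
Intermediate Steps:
Z = 213/4004 (Z = -2 + (57/28 - 30/33/(-52)) = -2 + (57*(1/28) - 30*1/33*(-1/52)) = -2 + (57/28 - 10/11*(-1/52)) = -2 + (57/28 + 5/286) = -2 + 8221/4004 = 213/4004 ≈ 0.053197)
-46425 + (Z - 63)*d(3, 0) = -46425 + (213/4004 - 63)*0 = -46425 - 252039/4004*0 = -46425 + 0 = -46425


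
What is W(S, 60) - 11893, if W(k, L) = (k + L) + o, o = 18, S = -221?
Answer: -12036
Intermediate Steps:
W(k, L) = 18 + L + k (W(k, L) = (k + L) + 18 = (L + k) + 18 = 18 + L + k)
W(S, 60) - 11893 = (18 + 60 - 221) - 11893 = -143 - 11893 = -12036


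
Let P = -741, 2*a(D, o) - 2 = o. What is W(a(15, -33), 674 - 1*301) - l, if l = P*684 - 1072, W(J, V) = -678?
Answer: 507238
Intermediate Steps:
a(D, o) = 1 + o/2
l = -507916 (l = -741*684 - 1072 = -506844 - 1072 = -507916)
W(a(15, -33), 674 - 1*301) - l = -678 - 1*(-507916) = -678 + 507916 = 507238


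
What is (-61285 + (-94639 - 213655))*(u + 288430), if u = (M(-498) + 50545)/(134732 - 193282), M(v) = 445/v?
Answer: -207210328514405951/1943860 ≈ -1.0660e+11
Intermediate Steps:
u = -5034193/5831580 (u = (445/(-498) + 50545)/(134732 - 193282) = (445*(-1/498) + 50545)/(-58550) = (-445/498 + 50545)*(-1/58550) = (25170965/498)*(-1/58550) = -5034193/5831580 ≈ -0.86326)
(-61285 + (-94639 - 213655))*(u + 288430) = (-61285 + (-94639 - 213655))*(-5034193/5831580 + 288430) = (-61285 - 308294)*(1681997585207/5831580) = -369579*1681997585207/5831580 = -207210328514405951/1943860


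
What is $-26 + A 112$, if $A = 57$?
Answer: $6358$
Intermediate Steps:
$-26 + A 112 = -26 + 57 \cdot 112 = -26 + 6384 = 6358$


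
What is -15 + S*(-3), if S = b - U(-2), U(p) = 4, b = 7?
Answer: -24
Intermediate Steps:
S = 3 (S = 7 - 1*4 = 7 - 4 = 3)
-15 + S*(-3) = -15 + 3*(-3) = -15 - 9 = -24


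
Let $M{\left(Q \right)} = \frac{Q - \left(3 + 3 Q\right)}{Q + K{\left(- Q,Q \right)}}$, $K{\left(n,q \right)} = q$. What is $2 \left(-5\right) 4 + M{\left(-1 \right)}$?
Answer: $- \frac{79}{2} \approx -39.5$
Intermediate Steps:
$M{\left(Q \right)} = \frac{-3 - 2 Q}{2 Q}$ ($M{\left(Q \right)} = \frac{Q - \left(3 + 3 Q\right)}{Q + Q} = \frac{-3 - 2 Q}{2 Q}$)
$2 \left(-5\right) 4 + M{\left(-1 \right)} = 2 \left(-5\right) 4 + \frac{- \frac{3}{2} - -1}{-1} = \left(-10\right) 4 - \left(- \frac{3}{2} + 1\right) = -40 - - \frac{1}{2} = -40 + \frac{1}{2} = - \frac{79}{2}$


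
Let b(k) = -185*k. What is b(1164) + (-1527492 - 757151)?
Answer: -2499983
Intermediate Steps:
b(1164) + (-1527492 - 757151) = -185*1164 + (-1527492 - 757151) = -215340 - 2284643 = -2499983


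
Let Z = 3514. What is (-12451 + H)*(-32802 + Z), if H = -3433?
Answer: 465210592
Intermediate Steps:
(-12451 + H)*(-32802 + Z) = (-12451 - 3433)*(-32802 + 3514) = -15884*(-29288) = 465210592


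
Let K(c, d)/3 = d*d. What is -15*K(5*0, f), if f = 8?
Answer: -2880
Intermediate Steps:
K(c, d) = 3*d² (K(c, d) = 3*(d*d) = 3*d²)
-15*K(5*0, f) = -45*8² = -45*64 = -15*192 = -2880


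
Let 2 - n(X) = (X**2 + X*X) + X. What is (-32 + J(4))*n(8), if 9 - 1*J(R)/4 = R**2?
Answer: 8040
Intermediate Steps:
J(R) = 36 - 4*R**2
n(X) = 2 - X - 2*X**2 (n(X) = 2 - ((X**2 + X*X) + X) = 2 - ((X**2 + X**2) + X) = 2 - (2*X**2 + X) = 2 - (X + 2*X**2) = 2 + (-X - 2*X**2) = 2 - X - 2*X**2)
(-32 + J(4))*n(8) = (-32 + (36 - 4*4**2))*(2 - 1*8 - 2*8**2) = (-32 + (36 - 4*16))*(2 - 8 - 2*64) = (-32 + (36 - 64))*(2 - 8 - 128) = (-32 - 28)*(-134) = -60*(-134) = 8040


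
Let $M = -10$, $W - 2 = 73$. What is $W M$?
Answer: $-750$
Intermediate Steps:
$W = 75$ ($W = 2 + 73 = 75$)
$W M = 75 \left(-10\right) = -750$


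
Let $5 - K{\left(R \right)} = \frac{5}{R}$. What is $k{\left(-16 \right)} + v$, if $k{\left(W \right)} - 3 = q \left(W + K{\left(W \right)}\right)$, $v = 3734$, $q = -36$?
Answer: $\frac{16487}{4} \approx 4121.8$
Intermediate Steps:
$K{\left(R \right)} = 5 - \frac{5}{R}$
$k{\left(W \right)} = -177 - 36 W + \frac{180}{W}$ ($k{\left(W \right)} = 3 - 36 \left(W + \left(5 - \frac{5}{W}\right)\right) = 3 - 36 \left(5 + W - \frac{5}{W}\right) = 3 - \left(180 - \frac{180}{W} + 36 W\right) = -177 - 36 W + \frac{180}{W}$)
$k{\left(-16 \right)} + v = \left(-177 - -576 + \frac{180}{-16}\right) + 3734 = \left(-177 + 576 + 180 \left(- \frac{1}{16}\right)\right) + 3734 = \left(-177 + 576 - \frac{45}{4}\right) + 3734 = \frac{1551}{4} + 3734 = \frac{16487}{4}$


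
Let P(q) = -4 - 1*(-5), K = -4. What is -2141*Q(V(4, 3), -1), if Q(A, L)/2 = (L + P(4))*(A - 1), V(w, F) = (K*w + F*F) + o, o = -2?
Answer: 0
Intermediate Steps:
P(q) = 1 (P(q) = -4 + 5 = 1)
V(w, F) = -2 + F² - 4*w (V(w, F) = (-4*w + F*F) - 2 = (-4*w + F²) - 2 = (F² - 4*w) - 2 = -2 + F² - 4*w)
Q(A, L) = 2*(1 + L)*(-1 + A) (Q(A, L) = 2*((L + 1)*(A - 1)) = 2*((1 + L)*(-1 + A)) = 2*(1 + L)*(-1 + A))
-2141*Q(V(4, 3), -1) = -2141*(-2 - 2*(-1) + 2*(-2 + 3² - 4*4) + 2*(-2 + 3² - 4*4)*(-1)) = -2141*(-2 + 2 + 2*(-2 + 9 - 16) + 2*(-2 + 9 - 16)*(-1)) = -2141*(-2 + 2 + 2*(-9) + 2*(-9)*(-1)) = -2141*(-2 + 2 - 18 + 18) = -2141*0 = 0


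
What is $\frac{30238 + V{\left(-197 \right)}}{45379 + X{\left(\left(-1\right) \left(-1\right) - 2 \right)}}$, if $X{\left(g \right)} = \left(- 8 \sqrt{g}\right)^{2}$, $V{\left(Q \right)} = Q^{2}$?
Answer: $\frac{69047}{45315} \approx 1.5237$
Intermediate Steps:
$X{\left(g \right)} = 64 g$
$\frac{30238 + V{\left(-197 \right)}}{45379 + X{\left(\left(-1\right) \left(-1\right) - 2 \right)}} = \frac{30238 + \left(-197\right)^{2}}{45379 + 64 \left(\left(-1\right) \left(-1\right) - 2\right)} = \frac{30238 + 38809}{45379 + 64 \left(1 - 2\right)} = \frac{69047}{45379 + 64 \left(-1\right)} = \frac{69047}{45379 - 64} = \frac{69047}{45315}$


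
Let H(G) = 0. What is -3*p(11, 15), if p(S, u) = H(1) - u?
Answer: 45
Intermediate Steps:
p(S, u) = -u (p(S, u) = 0 - u = -u)
-3*p(11, 15) = -(-3)*15 = -3*(-15) = 45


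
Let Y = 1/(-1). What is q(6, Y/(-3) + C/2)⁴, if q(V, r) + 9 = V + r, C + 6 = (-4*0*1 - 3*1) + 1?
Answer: 160000/81 ≈ 1975.3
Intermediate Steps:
Y = -1 (Y = 1*(-1) = -1)
C = -8 (C = -6 + ((-4*0*1 - 3*1) + 1) = -6 + ((0*1 - 3) + 1) = -6 + ((0 - 3) + 1) = -6 + (-3 + 1) = -6 - 2 = -8)
q(V, r) = -9 + V + r (q(V, r) = -9 + (V + r) = -9 + V + r)
q(6, Y/(-3) + C/2)⁴ = (-9 + 6 + (-1/(-3) - 8/2))⁴ = (-9 + 6 + (-1*(-⅓) - 8*½))⁴ = (-9 + 6 + (⅓ - 4))⁴ = (-9 + 6 - 11/3)⁴ = (-20/3)⁴ = 160000/81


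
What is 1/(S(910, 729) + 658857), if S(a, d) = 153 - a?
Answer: 1/658100 ≈ 1.5195e-6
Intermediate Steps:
1/(S(910, 729) + 658857) = 1/((153 - 1*910) + 658857) = 1/((153 - 910) + 658857) = 1/(-757 + 658857) = 1/658100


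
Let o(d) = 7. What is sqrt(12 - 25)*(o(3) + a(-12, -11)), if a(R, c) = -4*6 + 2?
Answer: -15*I*sqrt(13) ≈ -54.083*I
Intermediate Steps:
a(R, c) = -22 (a(R, c) = -24 + 2 = -22)
sqrt(12 - 25)*(o(3) + a(-12, -11)) = sqrt(12 - 25)*(7 - 22) = sqrt(-13)*(-15) = (I*sqrt(13))*(-15) = -15*I*sqrt(13)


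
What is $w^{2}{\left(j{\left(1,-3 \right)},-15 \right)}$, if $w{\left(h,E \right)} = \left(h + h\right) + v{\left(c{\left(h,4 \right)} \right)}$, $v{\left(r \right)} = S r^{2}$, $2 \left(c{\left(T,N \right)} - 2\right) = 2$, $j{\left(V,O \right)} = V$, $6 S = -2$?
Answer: $1$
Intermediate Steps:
$S = - \frac{1}{3}$ ($S = \frac{1}{6} \left(-2\right) = - \frac{1}{3} \approx -0.33333$)
$c{\left(T,N \right)} = 3$ ($c{\left(T,N \right)} = 2 + \frac{1}{2} \cdot 2 = 2 + 1 = 3$)
$v{\left(r \right)} = - \frac{r^{2}}{3}$
$w{\left(h,E \right)} = -3 + 2 h$ ($w{\left(h,E \right)} = \left(h + h\right) - \frac{3^{2}}{3} = 2 h - 3 = -3 + 2 h$)
$w^{2}{\left(j{\left(1,-3 \right)},-15 \right)} = \left(-3 + 2 \cdot 1\right)^{2} = \left(-3 + 2\right)^{2} = \left(-1\right)^{2} = 1$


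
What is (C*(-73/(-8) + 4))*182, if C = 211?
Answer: 2016105/4 ≈ 5.0403e+5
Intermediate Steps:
(C*(-73/(-8) + 4))*182 = (211*(-73/(-8) + 4))*182 = (211*(-73*(-⅛) + 4))*182 = (211*(73/8 + 4))*182 = (211*(105/8))*182 = (22155/8)*182 = 2016105/4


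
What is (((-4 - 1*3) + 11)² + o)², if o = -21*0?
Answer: 256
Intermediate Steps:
o = 0
(((-4 - 1*3) + 11)² + o)² = (((-4 - 1*3) + 11)² + 0)² = (((-4 - 3) + 11)² + 0)² = ((-7 + 11)² + 0)² = (4² + 0)² = (16 + 0)² = 16² = 256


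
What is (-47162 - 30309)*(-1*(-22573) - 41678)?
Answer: 1480083455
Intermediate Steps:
(-47162 - 30309)*(-1*(-22573) - 41678) = -77471*(22573 - 41678) = -77471*(-19105) = 1480083455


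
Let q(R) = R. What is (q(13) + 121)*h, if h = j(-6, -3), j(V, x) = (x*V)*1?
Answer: 2412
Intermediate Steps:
j(V, x) = V*x (j(V, x) = (V*x)*1 = V*x)
h = 18 (h = -6*(-3) = 18)
(q(13) + 121)*h = (13 + 121)*18 = 134*18 = 2412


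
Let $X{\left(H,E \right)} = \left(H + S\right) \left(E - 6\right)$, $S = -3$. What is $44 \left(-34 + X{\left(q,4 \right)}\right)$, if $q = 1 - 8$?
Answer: $-616$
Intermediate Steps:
$q = -7$ ($q = 1 - 8 = -7$)
$X{\left(H,E \right)} = \left(-6 + E\right) \left(-3 + H\right)$ ($X{\left(H,E \right)} = \left(H - 3\right) \left(E - 6\right) = \left(-3 + H\right) \left(-6 + E\right) = \left(-6 + E\right) \left(-3 + H\right)$)
$44 \left(-34 + X{\left(q,4 \right)}\right) = 44 \left(-34 + \left(18 - -42 - 12 + 4 \left(-7\right)\right)\right) = 44 \left(-34 + \left(18 + 42 - 12 - 28\right)\right) = 44 \left(-34 + 20\right) = 44 \left(-14\right) = -616$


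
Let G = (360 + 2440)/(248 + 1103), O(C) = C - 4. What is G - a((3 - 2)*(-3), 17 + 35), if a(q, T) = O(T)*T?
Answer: -481328/193 ≈ -2493.9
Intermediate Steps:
O(C) = -4 + C
a(q, T) = T*(-4 + T) (a(q, T) = (-4 + T)*T = T*(-4 + T))
G = 400/193 (G = 2800/1351 = 2800*(1/1351) = 400/193 ≈ 2.0725)
G - a((3 - 2)*(-3), 17 + 35) = 400/193 - (17 + 35)*(-4 + (17 + 35)) = 400/193 - 52*(-4 + 52) = 400/193 - 52*48 = 400/193 - 1*2496 = 400/193 - 2496 = -481328/193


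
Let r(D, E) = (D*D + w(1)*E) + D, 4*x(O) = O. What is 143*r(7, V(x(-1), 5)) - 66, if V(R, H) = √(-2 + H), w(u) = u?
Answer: 7942 + 143*√3 ≈ 8189.7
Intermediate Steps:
x(O) = O/4
r(D, E) = D + E + D² (r(D, E) = (D*D + 1*E) + D = (D² + E) + D = (E + D²) + D = D + E + D²)
143*r(7, V(x(-1), 5)) - 66 = 143*(7 + √(-2 + 5) + 7²) - 66 = 143*(7 + √3 + 49) - 66 = 143*(56 + √3) - 66 = (8008 + 143*√3) - 66 = 7942 + 143*√3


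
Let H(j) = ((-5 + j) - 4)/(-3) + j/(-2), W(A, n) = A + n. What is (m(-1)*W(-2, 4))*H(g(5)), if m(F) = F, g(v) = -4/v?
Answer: -22/3 ≈ -7.3333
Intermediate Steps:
H(j) = 3 - 5*j/6 (H(j) = (-9 + j)*(-⅓) + j*(-½) = (3 - j/3) - j/2 = 3 - 5*j/6)
(m(-1)*W(-2, 4))*H(g(5)) = (-(-2 + 4))*(3 - (-10)/(3*5)) = (-1*2)*(3 - (-10)/(3*5)) = -2*(3 - ⅚*(-⅘)) = -2*(3 + ⅔) = -2*11/3 = -22/3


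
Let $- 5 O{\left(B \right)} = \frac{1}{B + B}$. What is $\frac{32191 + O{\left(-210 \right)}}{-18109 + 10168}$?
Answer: $- \frac{67601101}{16676100} \approx -4.0538$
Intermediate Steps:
$O{\left(B \right)} = - \frac{1}{10 B}$ ($O{\left(B \right)} = - \frac{1}{5 \left(B + B\right)} = - \frac{1}{5 \cdot 2 B} = - \frac{\frac{1}{2} \frac{1}{B}}{5} = - \frac{1}{10 B}$)
$\frac{32191 + O{\left(-210 \right)}}{-18109 + 10168} = \frac{32191 - \frac{1}{10 \left(-210\right)}}{-18109 + 10168} = \frac{32191 - - \frac{1}{2100}}{-7941} = \left(32191 + \frac{1}{2100}\right) \left(- \frac{1}{7941}\right) = \frac{67601101}{2100} \left(- \frac{1}{7941}\right) = - \frac{67601101}{16676100}$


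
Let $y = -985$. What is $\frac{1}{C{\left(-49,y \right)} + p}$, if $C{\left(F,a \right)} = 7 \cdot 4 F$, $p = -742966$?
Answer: $- \frac{1}{744338} \approx -1.3435 \cdot 10^{-6}$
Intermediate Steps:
$C{\left(F,a \right)} = 28 F$
$\frac{1}{C{\left(-49,y \right)} + p} = \frac{1}{28 \left(-49\right) - 742966} = \frac{1}{-1372 - 742966} = \frac{1}{-744338} = - \frac{1}{744338}$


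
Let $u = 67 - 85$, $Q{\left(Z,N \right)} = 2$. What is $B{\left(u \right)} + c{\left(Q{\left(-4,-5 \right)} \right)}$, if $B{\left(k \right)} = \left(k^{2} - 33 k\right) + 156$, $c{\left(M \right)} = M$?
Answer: $1076$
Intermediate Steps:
$u = -18$ ($u = 67 - 85 = -18$)
$B{\left(k \right)} = 156 + k^{2} - 33 k$
$B{\left(u \right)} + c{\left(Q{\left(-4,-5 \right)} \right)} = \left(156 + \left(-18\right)^{2} - -594\right) + 2 = \left(156 + 324 + 594\right) + 2 = 1074 + 2 = 1076$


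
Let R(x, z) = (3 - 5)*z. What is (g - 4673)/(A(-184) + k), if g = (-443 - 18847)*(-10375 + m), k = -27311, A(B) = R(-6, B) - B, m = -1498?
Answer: -229025497/26759 ≈ -8558.8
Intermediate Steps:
R(x, z) = -2*z
A(B) = -3*B (A(B) = -2*B - B = -3*B)
g = 229030170 (g = (-443 - 18847)*(-10375 - 1498) = -19290*(-11873) = 229030170)
(g - 4673)/(A(-184) + k) = (229030170 - 4673)/(-3*(-184) - 27311) = 229025497/(552 - 27311) = 229025497/(-26759) = 229025497*(-1/26759) = -229025497/26759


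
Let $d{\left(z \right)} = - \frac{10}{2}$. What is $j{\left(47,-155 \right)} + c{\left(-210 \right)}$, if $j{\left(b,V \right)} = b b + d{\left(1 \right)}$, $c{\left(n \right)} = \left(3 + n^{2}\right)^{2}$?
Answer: $1945076813$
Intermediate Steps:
$d{\left(z \right)} = -5$ ($d{\left(z \right)} = \left(-10\right) \frac{1}{2} = -5$)
$j{\left(b,V \right)} = -5 + b^{2}$ ($j{\left(b,V \right)} = b b - 5 = b^{2} - 5 = -5 + b^{2}$)
$j{\left(47,-155 \right)} + c{\left(-210 \right)} = \left(-5 + 47^{2}\right) + \left(3 + \left(-210\right)^{2}\right)^{2} = \left(-5 + 2209\right) + \left(3 + 44100\right)^{2} = 2204 + 44103^{2} = 2204 + 1945074609 = 1945076813$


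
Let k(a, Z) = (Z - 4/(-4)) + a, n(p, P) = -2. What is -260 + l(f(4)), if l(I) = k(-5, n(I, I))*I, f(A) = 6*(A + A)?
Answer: -548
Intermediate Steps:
f(A) = 12*A (f(A) = 6*(2*A) = 12*A)
k(a, Z) = 1 + Z + a (k(a, Z) = (Z - 4*(-¼)) + a = (Z + 1) + a = (1 + Z) + a = 1 + Z + a)
l(I) = -6*I (l(I) = (1 - 2 - 5)*I = -6*I)
-260 + l(f(4)) = -260 - 72*4 = -260 - 6*48 = -260 - 288 = -548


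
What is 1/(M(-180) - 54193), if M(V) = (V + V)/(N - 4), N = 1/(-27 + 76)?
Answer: -13/703333 ≈ -1.8483e-5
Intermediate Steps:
N = 1/49 ≈ 0.020408
M(V) = -98*V/195 (M(V) = (V + V)/(1/49 - 4) = (2*V)/(-195/49) = (2*V)*(-49/195) = -98*V/195)
1/(M(-180) - 54193) = 1/(-98/195*(-180) - 54193) = 1/(1176/13 - 54193) = 1/(-703333/13) = -13/703333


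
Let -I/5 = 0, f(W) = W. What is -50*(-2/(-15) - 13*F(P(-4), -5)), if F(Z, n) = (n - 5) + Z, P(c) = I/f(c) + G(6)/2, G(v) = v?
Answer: -13670/3 ≈ -4556.7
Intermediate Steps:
I = 0 (I = -5*0 = 0)
P(c) = 3 (P(c) = 0/c + 6/2 = 0 + 6*(½) = 0 + 3 = 3)
F(Z, n) = -5 + Z + n (F(Z, n) = (-5 + n) + Z = -5 + Z + n)
-50*(-2/(-15) - 13*F(P(-4), -5)) = -50*(-2/(-15) - 13*(-5 + 3 - 5)) = -50*(-2*(-1/15) - 13*(-7)) = -50*(2/15 + 91) = -50*1367/15 = -13670/3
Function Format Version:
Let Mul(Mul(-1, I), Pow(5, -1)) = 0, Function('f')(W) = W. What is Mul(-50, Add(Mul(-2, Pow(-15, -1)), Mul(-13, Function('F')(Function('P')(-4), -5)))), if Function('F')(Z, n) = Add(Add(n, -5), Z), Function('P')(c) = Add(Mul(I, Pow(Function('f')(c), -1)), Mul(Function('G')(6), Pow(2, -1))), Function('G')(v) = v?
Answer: Rational(-13670, 3) ≈ -4556.7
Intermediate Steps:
I = 0 (I = Mul(-5, 0) = 0)
Function('P')(c) = 3 (Function('P')(c) = Add(Mul(0, Pow(c, -1)), Mul(6, Pow(2, -1))) = Add(0, Mul(6, Rational(1, 2))) = Add(0, 3) = 3)
Function('F')(Z, n) = Add(-5, Z, n) (Function('F')(Z, n) = Add(Add(-5, n), Z) = Add(-5, Z, n))
Mul(-50, Add(Mul(-2, Pow(-15, -1)), Mul(-13, Function('F')(Function('P')(-4), -5)))) = Mul(-50, Add(Mul(-2, Pow(-15, -1)), Mul(-13, Add(-5, 3, -5)))) = Mul(-50, Add(Mul(-2, Rational(-1, 15)), Mul(-13, -7))) = Mul(-50, Add(Rational(2, 15), 91)) = Mul(-50, Rational(1367, 15)) = Rational(-13670, 3)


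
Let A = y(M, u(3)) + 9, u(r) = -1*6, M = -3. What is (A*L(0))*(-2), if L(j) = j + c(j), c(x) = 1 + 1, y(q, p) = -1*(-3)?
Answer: -48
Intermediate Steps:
u(r) = -6
y(q, p) = 3
c(x) = 2
A = 12 (A = 3 + 9 = 12)
L(j) = 2 + j (L(j) = j + 2 = 2 + j)
(A*L(0))*(-2) = (12*(2 + 0))*(-2) = (12*2)*(-2) = 24*(-2) = -48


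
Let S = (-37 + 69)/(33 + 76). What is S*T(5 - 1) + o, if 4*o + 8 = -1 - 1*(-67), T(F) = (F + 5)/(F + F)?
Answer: 3233/218 ≈ 14.830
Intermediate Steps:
T(F) = (5 + F)/(2*F) (T(F) = (5 + F)/((2*F)) = (5 + F)*(1/(2*F)) = (5 + F)/(2*F))
o = 29/2 (o = -2 + (-1 - 1*(-67))/4 = -2 + (-1 + 67)/4 = -2 + (¼)*66 = -2 + 33/2 = 29/2 ≈ 14.500)
S = 32/109 ≈ 0.29358
S*T(5 - 1) + o = 32*((5 + (5 - 1))/(2*(5 - 1)))/109 + 29/2 = 32*((½)*(5 + 4)/4)/109 + 29/2 = 32*((½)*(¼)*9)/109 + 29/2 = (32/109)*(9/8) + 29/2 = 36/109 + 29/2 = 3233/218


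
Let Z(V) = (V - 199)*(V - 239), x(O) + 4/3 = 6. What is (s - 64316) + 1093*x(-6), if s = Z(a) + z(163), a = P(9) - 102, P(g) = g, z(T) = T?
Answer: 113675/3 ≈ 37892.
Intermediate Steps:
x(O) = 14/3 (x(O) = -4/3 + 6 = 14/3)
a = -93 (a = 9 - 102 = -93)
Z(V) = (-239 + V)*(-199 + V) (Z(V) = (-199 + V)*(-239 + V) = (-239 + V)*(-199 + V))
s = 97107 (s = (47561 + (-93)² - 438*(-93)) + 163 = (47561 + 8649 + 40734) + 163 = 96944 + 163 = 97107)
(s - 64316) + 1093*x(-6) = (97107 - 64316) + 1093*(14/3) = 32791 + 15302/3 = 113675/3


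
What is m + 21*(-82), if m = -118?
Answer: -1840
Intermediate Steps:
m + 21*(-82) = -118 + 21*(-82) = -118 - 1722 = -1840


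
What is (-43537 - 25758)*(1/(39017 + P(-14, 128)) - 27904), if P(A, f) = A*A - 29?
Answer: 75766483263825/39184 ≈ 1.9336e+9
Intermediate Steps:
P(A, f) = -29 + A**2 (P(A, f) = A**2 - 29 = -29 + A**2)
(-43537 - 25758)*(1/(39017 + P(-14, 128)) - 27904) = (-43537 - 25758)*(1/(39017 + (-29 + (-14)**2)) - 27904) = -69295*(1/(39017 + (-29 + 196)) - 27904) = -69295*(1/(39017 + 167) - 27904) = -69295*(1/39184 - 27904) = -69295*(-1093390335/39184) = 75766483263825/39184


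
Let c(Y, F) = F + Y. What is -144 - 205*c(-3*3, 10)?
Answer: -349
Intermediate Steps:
-144 - 205*c(-3*3, 10) = -144 - 205*(10 - 3*3) = -144 - 205*(10 - 9) = -144 - 205*1 = -144 - 205 = -349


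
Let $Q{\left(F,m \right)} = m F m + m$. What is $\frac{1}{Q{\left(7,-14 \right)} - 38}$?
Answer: $\frac{1}{1320} \approx 0.00075758$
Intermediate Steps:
$Q{\left(F,m \right)} = m + F m^{2}$ ($Q{\left(F,m \right)} = F m m + m = F m^{2} + m = m + F m^{2}$)
$\frac{1}{Q{\left(7,-14 \right)} - 38} = \frac{1}{- 14 \left(1 + 7 \left(-14\right)\right) - 38} = \frac{1}{- 14 \left(1 - 98\right) - 38} = \frac{1}{\left(-14\right) \left(-97\right) - 38} = \frac{1}{1358 - 38} = \frac{1}{1320}$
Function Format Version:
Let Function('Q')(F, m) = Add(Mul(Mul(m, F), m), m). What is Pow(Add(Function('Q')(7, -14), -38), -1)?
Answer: Rational(1, 1320) ≈ 0.00075758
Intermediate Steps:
Function('Q')(F, m) = Add(m, Mul(F, Pow(m, 2))) (Function('Q')(F, m) = Add(Mul(Mul(F, m), m), m) = Add(Mul(F, Pow(m, 2)), m) = Add(m, Mul(F, Pow(m, 2))))
Pow(Add(Function('Q')(7, -14), -38), -1) = Pow(Add(Mul(-14, Add(1, Mul(7, -14))), -38), -1) = Pow(Add(Mul(-14, Add(1, -98)), -38), -1) = Pow(Add(Mul(-14, -97), -38), -1) = Pow(Add(1358, -38), -1) = Pow(1320, -1) = Rational(1, 1320)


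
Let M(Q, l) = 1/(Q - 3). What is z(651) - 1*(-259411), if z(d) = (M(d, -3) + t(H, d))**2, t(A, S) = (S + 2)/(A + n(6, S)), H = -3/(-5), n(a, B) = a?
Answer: 13677632674825/50808384 ≈ 2.6920e+5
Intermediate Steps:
M(Q, l) = 1/(-3 + Q)
H = 3/5 (H = -3*(-1/5) = 3/5 ≈ 0.60000)
t(A, S) = (2 + S)/(6 + A) (t(A, S) = (S + 2)/(A + 6) = (2 + S)/(6 + A))
z(d) = (10/33 + 1/(-3 + d) + 5*d/33)**2 (z(d) = (1/(-3 + d) + (2 + d)/(6 + 3/5))**2 = (1/(-3 + d) + (2 + d)/(33/5))**2 = (1/(-3 + d) + 5*(2 + d)/33)**2 = (1/(-3 + d) + (10/33 + 5*d/33))**2 = (10/33 + 1/(-3 + d) + 5*d/33)**2)
z(651) - 1*(-259411) = (33 + 5*(-3 + 651)*(2 + 651))**2/(1089*(-3 + 651)**2) - 1*(-259411) = (1/1089)*(33 + 5*648*653)**2/648**2 + 259411 = (1/1089)*(1/419904)*(33 + 2115720)**2 + 259411 = (1/1089)*(1/419904)*2115753**2 + 259411 = (1/1089)*(1/419904)*4476410757009 + 259411 = 497378973001/50808384 + 259411 = 13677632674825/50808384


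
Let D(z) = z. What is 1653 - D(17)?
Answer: 1636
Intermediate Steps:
1653 - D(17) = 1653 - 1*17 = 1653 - 17 = 1636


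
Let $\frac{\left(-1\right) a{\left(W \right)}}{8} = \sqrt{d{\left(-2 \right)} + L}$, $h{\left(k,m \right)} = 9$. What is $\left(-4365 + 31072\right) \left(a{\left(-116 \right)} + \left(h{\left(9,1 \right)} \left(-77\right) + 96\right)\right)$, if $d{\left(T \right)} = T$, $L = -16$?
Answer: $-15944079 - 640968 i \sqrt{2} \approx -1.5944 \cdot 10^{7} - 9.0647 \cdot 10^{5} i$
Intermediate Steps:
$a{\left(W \right)} = - 24 i \sqrt{2}$ ($a{\left(W \right)} = - 8 \sqrt{-2 - 16} = - 8 \sqrt{-18} = - 8 \cdot 3 i \sqrt{2} = - 24 i \sqrt{2}$)
$\left(-4365 + 31072\right) \left(a{\left(-116 \right)} + \left(h{\left(9,1 \right)} \left(-77\right) + 96\right)\right) = \left(-4365 + 31072\right) \left(- 24 i \sqrt{2} + \left(9 \left(-77\right) + 96\right)\right) = 26707 \left(- 24 i \sqrt{2} + \left(-693 + 96\right)\right) = 26707 \left(- 24 i \sqrt{2} - 597\right) = 26707 \left(-597 - 24 i \sqrt{2}\right) = -15944079 - 640968 i \sqrt{2}$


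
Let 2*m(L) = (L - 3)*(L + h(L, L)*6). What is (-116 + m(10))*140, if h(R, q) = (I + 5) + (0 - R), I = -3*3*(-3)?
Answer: 53340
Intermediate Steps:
I = 27 (I = -9*(-3) = 27)
h(R, q) = 32 - R (h(R, q) = (27 + 5) + (0 - R) = 32 - R)
m(L) = (-3 + L)*(192 - 5*L)/2 (m(L) = ((L - 3)*(L + (32 - L)*6))/2 = ((-3 + L)*(L + (192 - 6*L)))/2 = ((-3 + L)*(192 - 5*L))/2 = (-3 + L)*(192 - 5*L)/2)
(-116 + m(10))*140 = (-116 + (-288 - 5/2*10² + (207/2)*10))*140 = (-116 + (-288 - 5/2*100 + 1035))*140 = (-116 + (-288 - 250 + 1035))*140 = (-116 + 497)*140 = 381*140 = 53340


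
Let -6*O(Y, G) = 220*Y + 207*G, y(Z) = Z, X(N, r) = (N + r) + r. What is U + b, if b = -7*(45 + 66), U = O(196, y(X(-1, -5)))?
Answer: -45505/6 ≈ -7584.2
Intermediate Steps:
X(N, r) = N + 2*r
O(Y, G) = -110*Y/3 - 69*G/2 (O(Y, G) = -(220*Y + 207*G)/6 = -(207*G + 220*Y)/6 = -110*Y/3 - 69*G/2)
U = -40843/6 (U = -110/3*196 - 69*(-1 + 2*(-5))/2 = -21560/3 - 69*(-1 - 10)/2 = -21560/3 - 69/2*(-11) = -21560/3 + 759/2 = -40843/6 ≈ -6807.2)
b = -777 (b = -7*111 = -777)
U + b = -40843/6 - 777 = -45505/6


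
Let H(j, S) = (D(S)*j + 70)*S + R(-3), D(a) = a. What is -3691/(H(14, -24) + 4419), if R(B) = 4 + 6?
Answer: -3691/10813 ≈ -0.34135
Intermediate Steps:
R(B) = 10
H(j, S) = 10 + S*(70 + S*j) (H(j, S) = (S*j + 70)*S + 10 = (70 + S*j)*S + 10 = S*(70 + S*j) + 10 = 10 + S*(70 + S*j))
-3691/(H(14, -24) + 4419) = -3691/((10 + 70*(-24) + 14*(-24)²) + 4419) = -3691/((10 - 1680 + 14*576) + 4419) = -3691/((10 - 1680 + 8064) + 4419) = -3691/(6394 + 4419) = -3691/10813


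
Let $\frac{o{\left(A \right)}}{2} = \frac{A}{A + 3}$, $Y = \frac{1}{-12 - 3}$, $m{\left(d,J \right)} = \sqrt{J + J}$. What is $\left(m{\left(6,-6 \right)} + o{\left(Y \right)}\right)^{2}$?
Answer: $\frac{\left(1 - 44 i \sqrt{3}\right)^{2}}{484} \approx -11.998 - 0.31492 i$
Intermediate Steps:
$m{\left(d,J \right)} = \sqrt{2} \sqrt{J}$ ($m{\left(d,J \right)} = \sqrt{2 J} = \sqrt{2} \sqrt{J}$)
$Y = - \frac{1}{15}$ ($Y = \frac{1}{-15} = - \frac{1}{15} \approx -0.066667$)
$o{\left(A \right)} = \frac{2 A}{3 + A}$ ($o{\left(A \right)} = 2 \frac{A}{A + 3} = 2 \frac{A}{3 + A} = \frac{2 A}{3 + A}$)
$\left(m{\left(6,-6 \right)} + o{\left(Y \right)}\right)^{2} = \left(\sqrt{2} \sqrt{-6} + 2 \left(- \frac{1}{15}\right) \frac{1}{3 - \frac{1}{15}}\right)^{2} = \left(\sqrt{2} i \sqrt{6} + 2 \left(- \frac{1}{15}\right) \frac{1}{\frac{44}{15}}\right)^{2} = \left(2 i \sqrt{3} + 2 \left(- \frac{1}{15}\right) \frac{15}{44}\right)^{2} = \left(2 i \sqrt{3} - \frac{1}{22}\right)^{2} = \left(- \frac{1}{22} + 2 i \sqrt{3}\right)^{2}$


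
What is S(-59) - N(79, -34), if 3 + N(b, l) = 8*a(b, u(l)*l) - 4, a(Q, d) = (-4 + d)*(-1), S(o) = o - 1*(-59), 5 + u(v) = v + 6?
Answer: 8951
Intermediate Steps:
u(v) = 1 + v (u(v) = -5 + (v + 6) = -5 + (6 + v) = 1 + v)
S(o) = 59 + o (S(o) = o + 59 = 59 + o)
a(Q, d) = 4 - d
N(b, l) = 25 - 8*l*(1 + l) (N(b, l) = -3 + (8*(4 - (1 + l)*l) - 4) = -3 + (8*(4 - l*(1 + l)) - 4) = -3 + ((32 - 8*l*(1 + l)) - 4) = -3 + (28 - 8*l*(1 + l)) = 25 - 8*l*(1 + l))
S(-59) - N(79, -34) = (59 - 59) - (25 - 8*(-34)*(1 - 34)) = 0 - (25 - 8*(-34)*(-33)) = 0 - (25 - 8976) = 0 - 1*(-8951) = 0 + 8951 = 8951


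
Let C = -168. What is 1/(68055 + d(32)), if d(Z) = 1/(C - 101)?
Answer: 269/18306794 ≈ 1.4694e-5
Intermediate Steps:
d(Z) = -1/269 (d(Z) = 1/(-168 - 101) = 1/(-269) = -1/269)
1/(68055 + d(32)) = 1/(68055 - 1/269) = 1/(18306794/269) = 269/18306794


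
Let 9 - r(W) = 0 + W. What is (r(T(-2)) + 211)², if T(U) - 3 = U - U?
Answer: 47089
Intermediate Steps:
T(U) = 3 (T(U) = 3 + (U - U) = 3 + 0 = 3)
r(W) = 9 - W (r(W) = 9 - (0 + W) = 9 - W)
(r(T(-2)) + 211)² = ((9 - 1*3) + 211)² = ((9 - 3) + 211)² = (6 + 211)² = 217² = 47089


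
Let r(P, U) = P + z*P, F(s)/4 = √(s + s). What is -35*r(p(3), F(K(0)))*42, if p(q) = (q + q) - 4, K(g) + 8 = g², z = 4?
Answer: -14700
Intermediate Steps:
K(g) = -8 + g²
F(s) = 4*√2*√s (F(s) = 4*√(s + s) = 4*√(2*s) = 4*(√2*√s) = 4*√2*√s)
p(q) = -4 + 2*q (p(q) = 2*q - 4 = -4 + 2*q)
r(P, U) = 5*P (r(P, U) = P + 4*P = 5*P)
-35*r(p(3), F(K(0)))*42 = -175*(-4 + 2*3)*42 = -175*(-4 + 6)*42 = -175*2*42 = -35*10*42 = -350*42 = -14700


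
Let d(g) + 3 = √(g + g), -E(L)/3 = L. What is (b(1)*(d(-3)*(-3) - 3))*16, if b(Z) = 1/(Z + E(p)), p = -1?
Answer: 24 - 12*I*√6 ≈ 24.0 - 29.394*I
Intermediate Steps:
E(L) = -3*L
b(Z) = 1/(3 + Z) (b(Z) = 1/(Z - 3*(-1)) = 1/(Z + 3) = 1/(3 + Z))
d(g) = -3 + √2*√g (d(g) = -3 + √(g + g) = -3 + √(2*g) = -3 + √2*√g)
(b(1)*(d(-3)*(-3) - 3))*16 = (((-3 + √2*√(-3))*(-3) - 3)/(3 + 1))*16 = (((-3 + √2*(I*√3))*(-3) - 3)/4)*16 = (((-3 + I*√6)*(-3) - 3)/4)*16 = (((9 - 3*I*√6) - 3)/4)*16 = ((6 - 3*I*√6)/4)*16 = (3/2 - 3*I*√6/4)*16 = 24 - 12*I*√6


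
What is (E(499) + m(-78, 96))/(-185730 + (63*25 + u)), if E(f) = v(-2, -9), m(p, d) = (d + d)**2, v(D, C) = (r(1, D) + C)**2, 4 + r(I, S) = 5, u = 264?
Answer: -36928/183891 ≈ -0.20081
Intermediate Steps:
r(I, S) = 1 (r(I, S) = -4 + 5 = 1)
v(D, C) = (1 + C)**2
m(p, d) = 4*d**2 (m(p, d) = (2*d)**2 = 4*d**2)
E(f) = 64 (E(f) = (1 - 9)**2 = (-8)**2 = 64)
(E(499) + m(-78, 96))/(-185730 + (63*25 + u)) = (64 + 4*96**2)/(-185730 + (63*25 + 264)) = (64 + 4*9216)/(-185730 + (1575 + 264)) = (64 + 36864)/(-185730 + 1839) = 36928/(-183891) = 36928*(-1/183891) = -36928/183891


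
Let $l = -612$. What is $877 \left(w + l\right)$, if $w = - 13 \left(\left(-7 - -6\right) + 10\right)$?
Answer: $-639333$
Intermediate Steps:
$w = -117$ ($w = - 13 \left(\left(-7 + 6\right) + 10\right) = - 13 \left(-1 + 10\right) = \left(-13\right) 9 = -117$)
$877 \left(w + l\right) = 877 \left(-117 - 612\right) = 877 \left(-729\right) = -639333$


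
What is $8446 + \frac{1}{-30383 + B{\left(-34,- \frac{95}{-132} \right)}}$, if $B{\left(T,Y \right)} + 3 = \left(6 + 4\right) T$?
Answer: $\frac{259511795}{30726} \approx 8446.0$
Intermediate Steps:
$B{\left(T,Y \right)} = -3 + 10 T$ ($B{\left(T,Y \right)} = -3 + \left(6 + 4\right) T = -3 + 10 T$)
$8446 + \frac{1}{-30383 + B{\left(-34,- \frac{95}{-132} \right)}} = 8446 + \frac{1}{-30383 + \left(-3 + 10 \left(-34\right)\right)} = 8446 + \frac{1}{-30383 - 343} = 8446 + \frac{1}{-30726} = 8446 - \frac{1}{30726} = \frac{259511795}{30726}$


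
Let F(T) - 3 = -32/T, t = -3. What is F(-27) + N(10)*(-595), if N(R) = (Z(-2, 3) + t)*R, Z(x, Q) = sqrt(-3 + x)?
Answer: 482063/27 - 5950*I*sqrt(5) ≈ 17854.0 - 13305.0*I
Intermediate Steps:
F(T) = 3 - 32/T
N(R) = R*(-3 + I*sqrt(5)) (N(R) = (sqrt(-3 - 2) - 3)*R = (sqrt(-5) - 3)*R = (I*sqrt(5) - 3)*R = (-3 + I*sqrt(5))*R = R*(-3 + I*sqrt(5)))
F(-27) + N(10)*(-595) = (3 - 32/(-27)) + (10*(-3 + I*sqrt(5)))*(-595) = (3 - 32*(-1/27)) + (-30 + 10*I*sqrt(5))*(-595) = (3 + 32/27) + (17850 - 5950*I*sqrt(5)) = 113/27 + (17850 - 5950*I*sqrt(5)) = 482063/27 - 5950*I*sqrt(5)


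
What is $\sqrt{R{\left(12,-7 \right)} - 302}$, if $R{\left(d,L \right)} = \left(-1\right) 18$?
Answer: $8 i \sqrt{5} \approx 17.889 i$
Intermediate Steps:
$R{\left(d,L \right)} = -18$
$\sqrt{R{\left(12,-7 \right)} - 302} = \sqrt{-18 - 302} = \sqrt{-320} = 8 i \sqrt{5}$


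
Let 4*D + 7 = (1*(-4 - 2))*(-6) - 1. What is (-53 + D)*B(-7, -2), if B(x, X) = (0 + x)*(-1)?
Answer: -322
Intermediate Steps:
B(x, X) = -x (B(x, X) = x*(-1) = -x)
D = 7 (D = -7/4 + ((1*(-4 - 2))*(-6) - 1)/4 = -7/4 + ((1*(-6))*(-6) - 1)/4 = -7/4 + (-6*(-6) - 1)/4 = -7/4 + (36 - 1)/4 = -7/4 + (1/4)*35 = -7/4 + 35/4 = 7)
(-53 + D)*B(-7, -2) = (-53 + 7)*(-1*(-7)) = -46*7 = -322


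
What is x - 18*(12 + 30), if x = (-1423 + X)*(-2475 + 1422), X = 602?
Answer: 863757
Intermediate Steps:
x = 864513 (x = (-1423 + 602)*(-2475 + 1422) = -821*(-1053) = 864513)
x - 18*(12 + 30) = 864513 - 18*(12 + 30) = 864513 - 18*42 = 864513 - 1*756 = 864513 - 756 = 863757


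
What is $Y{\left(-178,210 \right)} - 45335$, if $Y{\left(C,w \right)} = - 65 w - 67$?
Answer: $-59052$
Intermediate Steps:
$Y{\left(C,w \right)} = -67 - 65 w$
$Y{\left(-178,210 \right)} - 45335 = \left(-67 - 13650\right) - 45335 = -13717 - 45335 = -59052$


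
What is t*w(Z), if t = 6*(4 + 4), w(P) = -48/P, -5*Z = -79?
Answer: -11520/79 ≈ -145.82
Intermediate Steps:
Z = 79/5 (Z = -⅕*(-79) = 79/5 ≈ 15.800)
t = 48 (t = 6*8 = 48)
t*w(Z) = 48*(-48/79/5) = 48*(-48*5/79) = 48*(-240/79) = -11520/79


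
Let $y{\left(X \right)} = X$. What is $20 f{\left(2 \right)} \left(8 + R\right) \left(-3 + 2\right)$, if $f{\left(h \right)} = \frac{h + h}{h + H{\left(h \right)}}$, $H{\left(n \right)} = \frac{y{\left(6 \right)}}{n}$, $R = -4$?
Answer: $-64$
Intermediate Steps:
$H{\left(n \right)} = \frac{6}{n}$
$f{\left(h \right)} = \frac{2 h}{h + \frac{6}{h}}$ ($f{\left(h \right)} = \frac{h + h}{h + \frac{6}{h}} = \frac{2 h}{h + \frac{6}{h}}$)
$20 f{\left(2 \right)} \left(8 + R\right) \left(-3 + 2\right) = 20 \frac{2 \cdot 2^{2}}{6 + 2^{2}} \left(8 - 4\right) \left(-3 + 2\right) = 20 \cdot 2 \cdot 4 \frac{1}{6 + 4} \cdot 4 \left(-1\right) = 20 \cdot 2 \cdot 4 \cdot \frac{1}{10} \left(-4\right) = 20 \cdot \frac{4}{5} \left(-4\right) = 16 \left(-4\right) = -64$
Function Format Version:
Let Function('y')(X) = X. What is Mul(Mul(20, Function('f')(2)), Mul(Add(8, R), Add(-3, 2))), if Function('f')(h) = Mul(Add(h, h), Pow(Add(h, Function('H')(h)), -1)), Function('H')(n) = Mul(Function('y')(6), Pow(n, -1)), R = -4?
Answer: -64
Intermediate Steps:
Function('H')(n) = Mul(6, Pow(n, -1))
Function('f')(h) = Mul(2, h, Pow(Add(h, Mul(6, Pow(h, -1))), -1)) (Function('f')(h) = Mul(Add(h, h), Pow(Add(h, Mul(6, Pow(h, -1))), -1)) = Mul(Mul(2, h), Pow(Add(h, Mul(6, Pow(h, -1))), -1)) = Mul(2, h, Pow(Add(h, Mul(6, Pow(h, -1))), -1)))
Mul(Mul(20, Function('f')(2)), Mul(Add(8, R), Add(-3, 2))) = Mul(Mul(20, Mul(2, Pow(2, 2), Pow(Add(6, Pow(2, 2)), -1))), Mul(Add(8, -4), Add(-3, 2))) = Mul(Mul(20, Mul(2, 4, Pow(Add(6, 4), -1))), Mul(4, -1)) = Mul(Mul(20, Mul(2, 4, Pow(10, -1))), -4) = Mul(Mul(20, Mul(2, 4, Rational(1, 10))), -4) = Mul(Mul(20, Rational(4, 5)), -4) = Mul(16, -4) = -64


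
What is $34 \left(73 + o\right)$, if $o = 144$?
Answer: $7378$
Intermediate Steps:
$34 \left(73 + o\right) = 34 \left(73 + 144\right) = 34 \cdot 217 = 7378$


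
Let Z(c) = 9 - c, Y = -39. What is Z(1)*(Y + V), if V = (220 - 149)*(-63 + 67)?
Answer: 1960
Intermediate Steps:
V = 284 (V = 71*4 = 284)
Z(1)*(Y + V) = (9 - 1*1)*(-39 + 284) = (9 - 1)*245 = 8*245 = 1960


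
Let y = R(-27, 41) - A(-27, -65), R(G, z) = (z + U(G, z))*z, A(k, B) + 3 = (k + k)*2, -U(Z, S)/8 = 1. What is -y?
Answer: -1464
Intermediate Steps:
U(Z, S) = -8 (U(Z, S) = -8*1 = -8)
A(k, B) = -3 + 4*k (A(k, B) = -3 + (k + k)*2 = -3 + (2*k)*2 = -3 + 4*k)
R(G, z) = z*(-8 + z) (R(G, z) = (z - 8)*z = (-8 + z)*z = z*(-8 + z))
y = 1464 (y = 41*(-8 + 41) - (-3 + 4*(-27)) = 41*33 - (-3 - 108) = 1353 - 1*(-111) = 1353 + 111 = 1464)
-y = -1*1464 = -1464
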